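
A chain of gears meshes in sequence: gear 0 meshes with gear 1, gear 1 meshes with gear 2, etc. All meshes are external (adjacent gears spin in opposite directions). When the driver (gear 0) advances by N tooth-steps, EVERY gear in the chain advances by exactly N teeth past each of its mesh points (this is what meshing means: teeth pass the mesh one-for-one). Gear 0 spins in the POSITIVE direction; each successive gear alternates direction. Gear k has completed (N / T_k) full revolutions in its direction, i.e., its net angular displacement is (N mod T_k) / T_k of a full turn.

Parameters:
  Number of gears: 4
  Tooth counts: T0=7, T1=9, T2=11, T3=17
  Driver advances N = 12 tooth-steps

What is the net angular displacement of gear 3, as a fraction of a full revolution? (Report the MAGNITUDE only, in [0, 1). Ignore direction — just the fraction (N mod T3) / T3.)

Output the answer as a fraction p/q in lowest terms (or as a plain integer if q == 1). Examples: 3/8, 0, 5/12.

Chain of 4 gears, tooth counts: [7, 9, 11, 17]
  gear 0: T0=7, direction=positive, advance = 12 mod 7 = 5 teeth = 5/7 turn
  gear 1: T1=9, direction=negative, advance = 12 mod 9 = 3 teeth = 3/9 turn
  gear 2: T2=11, direction=positive, advance = 12 mod 11 = 1 teeth = 1/11 turn
  gear 3: T3=17, direction=negative, advance = 12 mod 17 = 12 teeth = 12/17 turn
Gear 3: 12 mod 17 = 12
Fraction = 12 / 17 = 12/17 (gcd(12,17)=1) = 12/17

Answer: 12/17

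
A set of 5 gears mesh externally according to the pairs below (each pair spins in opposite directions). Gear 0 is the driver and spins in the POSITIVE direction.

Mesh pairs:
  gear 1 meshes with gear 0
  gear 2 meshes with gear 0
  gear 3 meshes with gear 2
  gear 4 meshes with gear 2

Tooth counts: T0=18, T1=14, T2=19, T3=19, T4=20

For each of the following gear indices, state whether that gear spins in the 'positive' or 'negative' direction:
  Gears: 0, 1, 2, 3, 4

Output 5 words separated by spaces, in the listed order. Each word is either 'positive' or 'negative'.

Gear 0 (driver): positive (depth 0)
  gear 1: meshes with gear 0 -> depth 1 -> negative (opposite of gear 0)
  gear 2: meshes with gear 0 -> depth 1 -> negative (opposite of gear 0)
  gear 3: meshes with gear 2 -> depth 2 -> positive (opposite of gear 2)
  gear 4: meshes with gear 2 -> depth 2 -> positive (opposite of gear 2)
Queried indices 0, 1, 2, 3, 4 -> positive, negative, negative, positive, positive

Answer: positive negative negative positive positive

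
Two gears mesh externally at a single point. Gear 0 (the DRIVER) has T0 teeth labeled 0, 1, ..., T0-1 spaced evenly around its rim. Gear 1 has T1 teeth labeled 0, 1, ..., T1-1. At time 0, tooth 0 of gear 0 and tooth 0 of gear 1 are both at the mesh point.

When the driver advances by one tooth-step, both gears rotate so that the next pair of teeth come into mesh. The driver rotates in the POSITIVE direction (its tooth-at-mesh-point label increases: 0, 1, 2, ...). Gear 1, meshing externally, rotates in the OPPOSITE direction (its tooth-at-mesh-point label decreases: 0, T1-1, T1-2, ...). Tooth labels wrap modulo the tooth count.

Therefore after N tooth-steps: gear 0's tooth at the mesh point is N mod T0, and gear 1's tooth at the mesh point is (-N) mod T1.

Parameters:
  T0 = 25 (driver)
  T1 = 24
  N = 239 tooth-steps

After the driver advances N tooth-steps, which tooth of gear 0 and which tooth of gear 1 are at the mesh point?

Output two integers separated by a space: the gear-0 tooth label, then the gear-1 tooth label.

Answer: 14 1

Derivation:
Gear 0 (driver, T0=25): tooth at mesh = N mod T0
  239 = 9 * 25 + 14, so 239 mod 25 = 14
  gear 0 tooth = 14
Gear 1 (driven, T1=24): tooth at mesh = (-N) mod T1
  239 = 9 * 24 + 23, so 239 mod 24 = 23
  (-239) mod 24 = (-23) mod 24 = 24 - 23 = 1
Mesh after 239 steps: gear-0 tooth 14 meets gear-1 tooth 1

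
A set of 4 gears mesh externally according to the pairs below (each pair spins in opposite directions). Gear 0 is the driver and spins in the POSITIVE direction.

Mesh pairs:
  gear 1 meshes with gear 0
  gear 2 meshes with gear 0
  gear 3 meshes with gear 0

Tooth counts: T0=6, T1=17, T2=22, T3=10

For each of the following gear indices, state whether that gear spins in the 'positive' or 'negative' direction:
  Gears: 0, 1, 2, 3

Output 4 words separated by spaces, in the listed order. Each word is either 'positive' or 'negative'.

Gear 0 (driver): positive (depth 0)
  gear 1: meshes with gear 0 -> depth 1 -> negative (opposite of gear 0)
  gear 2: meshes with gear 0 -> depth 1 -> negative (opposite of gear 0)
  gear 3: meshes with gear 0 -> depth 1 -> negative (opposite of gear 0)
Queried indices 0, 1, 2, 3 -> positive, negative, negative, negative

Answer: positive negative negative negative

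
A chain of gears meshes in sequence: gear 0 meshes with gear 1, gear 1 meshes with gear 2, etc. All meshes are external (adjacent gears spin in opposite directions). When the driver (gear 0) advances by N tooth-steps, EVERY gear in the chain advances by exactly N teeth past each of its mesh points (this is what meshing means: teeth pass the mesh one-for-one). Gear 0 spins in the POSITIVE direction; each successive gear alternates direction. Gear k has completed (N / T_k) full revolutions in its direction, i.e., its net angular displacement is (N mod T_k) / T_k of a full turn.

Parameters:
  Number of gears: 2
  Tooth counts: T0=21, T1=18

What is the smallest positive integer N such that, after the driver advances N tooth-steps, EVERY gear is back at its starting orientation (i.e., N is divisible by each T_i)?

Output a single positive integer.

Answer: 126

Derivation:
Gear k returns to start when N is a multiple of T_k.
All gears at start simultaneously when N is a common multiple of [21, 18]; the smallest such N is lcm(21, 18).
Start: lcm = T0 = 21
Fold in T1=18: gcd(21, 18) = 3; lcm(21, 18) = 21 * 18 / 3 = 378 / 3 = 126
Full cycle length = 126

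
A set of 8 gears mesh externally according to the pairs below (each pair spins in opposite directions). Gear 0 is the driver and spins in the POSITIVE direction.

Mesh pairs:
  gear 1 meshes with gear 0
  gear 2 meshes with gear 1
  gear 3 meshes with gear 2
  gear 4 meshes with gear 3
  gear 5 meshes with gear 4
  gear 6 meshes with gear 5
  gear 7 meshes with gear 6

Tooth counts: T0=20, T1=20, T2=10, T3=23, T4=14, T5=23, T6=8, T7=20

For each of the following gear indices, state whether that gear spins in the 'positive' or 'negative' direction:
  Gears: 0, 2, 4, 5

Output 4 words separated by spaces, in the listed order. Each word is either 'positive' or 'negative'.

Gear 0 (driver): positive (depth 0)
  gear 1: meshes with gear 0 -> depth 1 -> negative (opposite of gear 0)
  gear 2: meshes with gear 1 -> depth 2 -> positive (opposite of gear 1)
  gear 3: meshes with gear 2 -> depth 3 -> negative (opposite of gear 2)
  gear 4: meshes with gear 3 -> depth 4 -> positive (opposite of gear 3)
  gear 5: meshes with gear 4 -> depth 5 -> negative (opposite of gear 4)
  gear 6: meshes with gear 5 -> depth 6 -> positive (opposite of gear 5)
  gear 7: meshes with gear 6 -> depth 7 -> negative (opposite of gear 6)
Queried indices 0, 2, 4, 5 -> positive, positive, positive, negative

Answer: positive positive positive negative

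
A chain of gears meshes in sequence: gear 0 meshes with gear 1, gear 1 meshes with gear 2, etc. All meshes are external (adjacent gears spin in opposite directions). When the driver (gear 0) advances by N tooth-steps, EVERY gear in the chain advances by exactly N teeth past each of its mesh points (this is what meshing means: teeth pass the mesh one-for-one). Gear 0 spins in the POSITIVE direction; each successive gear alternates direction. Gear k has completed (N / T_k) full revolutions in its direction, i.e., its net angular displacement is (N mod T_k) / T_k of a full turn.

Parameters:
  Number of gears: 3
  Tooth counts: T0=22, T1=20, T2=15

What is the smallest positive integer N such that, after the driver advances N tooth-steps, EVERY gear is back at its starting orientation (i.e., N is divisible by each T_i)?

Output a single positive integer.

Answer: 660

Derivation:
Gear k returns to start when N is a multiple of T_k.
All gears at start simultaneously when N is a common multiple of [22, 20, 15]; the smallest such N is lcm(22, 20, 15).
Start: lcm = T0 = 22
Fold in T1=20: gcd(22, 20) = 2; lcm(22, 20) = 22 * 20 / 2 = 440 / 2 = 220
Fold in T2=15: gcd(220, 15) = 5; lcm(220, 15) = 220 * 15 / 5 = 3300 / 5 = 660
Full cycle length = 660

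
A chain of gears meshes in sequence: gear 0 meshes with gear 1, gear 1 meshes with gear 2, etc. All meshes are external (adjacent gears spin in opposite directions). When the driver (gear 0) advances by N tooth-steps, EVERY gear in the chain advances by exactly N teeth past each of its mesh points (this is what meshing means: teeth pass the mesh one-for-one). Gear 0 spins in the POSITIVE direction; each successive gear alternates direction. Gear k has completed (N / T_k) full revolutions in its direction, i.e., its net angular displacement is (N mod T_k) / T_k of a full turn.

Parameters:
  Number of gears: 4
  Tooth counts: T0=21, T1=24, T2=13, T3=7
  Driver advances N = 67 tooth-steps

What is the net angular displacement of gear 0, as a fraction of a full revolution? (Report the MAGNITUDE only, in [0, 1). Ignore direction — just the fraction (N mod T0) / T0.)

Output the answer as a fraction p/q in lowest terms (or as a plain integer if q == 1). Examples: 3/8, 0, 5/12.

Chain of 4 gears, tooth counts: [21, 24, 13, 7]
  gear 0: T0=21, direction=positive, advance = 67 mod 21 = 4 teeth = 4/21 turn
  gear 1: T1=24, direction=negative, advance = 67 mod 24 = 19 teeth = 19/24 turn
  gear 2: T2=13, direction=positive, advance = 67 mod 13 = 2 teeth = 2/13 turn
  gear 3: T3=7, direction=negative, advance = 67 mod 7 = 4 teeth = 4/7 turn
Gear 0: 67 mod 21 = 4
Fraction = 4 / 21 = 4/21 (gcd(4,21)=1) = 4/21

Answer: 4/21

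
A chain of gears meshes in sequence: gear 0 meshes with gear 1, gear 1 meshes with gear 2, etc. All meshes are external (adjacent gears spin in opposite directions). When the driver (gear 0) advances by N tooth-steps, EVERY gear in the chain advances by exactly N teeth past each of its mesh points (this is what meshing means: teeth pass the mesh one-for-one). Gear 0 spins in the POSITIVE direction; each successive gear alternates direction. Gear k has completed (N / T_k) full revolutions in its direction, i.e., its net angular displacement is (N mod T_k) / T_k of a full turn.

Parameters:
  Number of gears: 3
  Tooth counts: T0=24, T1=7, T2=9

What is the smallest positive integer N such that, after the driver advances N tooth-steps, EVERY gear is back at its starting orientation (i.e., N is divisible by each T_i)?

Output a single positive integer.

Answer: 504

Derivation:
Gear k returns to start when N is a multiple of T_k.
All gears at start simultaneously when N is a common multiple of [24, 7, 9]; the smallest such N is lcm(24, 7, 9).
Start: lcm = T0 = 24
Fold in T1=7: gcd(24, 7) = 1; lcm(24, 7) = 24 * 7 / 1 = 168 / 1 = 168
Fold in T2=9: gcd(168, 9) = 3; lcm(168, 9) = 168 * 9 / 3 = 1512 / 3 = 504
Full cycle length = 504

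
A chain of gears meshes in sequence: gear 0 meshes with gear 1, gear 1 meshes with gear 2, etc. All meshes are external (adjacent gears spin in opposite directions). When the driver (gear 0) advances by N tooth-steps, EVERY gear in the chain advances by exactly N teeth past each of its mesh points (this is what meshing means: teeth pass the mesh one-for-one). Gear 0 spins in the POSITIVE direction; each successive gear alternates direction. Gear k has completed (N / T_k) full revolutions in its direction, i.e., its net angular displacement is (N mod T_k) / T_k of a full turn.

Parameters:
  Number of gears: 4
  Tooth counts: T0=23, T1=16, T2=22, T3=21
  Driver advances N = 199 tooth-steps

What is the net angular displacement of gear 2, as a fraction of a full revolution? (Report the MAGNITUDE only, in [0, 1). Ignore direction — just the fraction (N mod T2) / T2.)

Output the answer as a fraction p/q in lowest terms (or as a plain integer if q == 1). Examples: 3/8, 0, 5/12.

Chain of 4 gears, tooth counts: [23, 16, 22, 21]
  gear 0: T0=23, direction=positive, advance = 199 mod 23 = 15 teeth = 15/23 turn
  gear 1: T1=16, direction=negative, advance = 199 mod 16 = 7 teeth = 7/16 turn
  gear 2: T2=22, direction=positive, advance = 199 mod 22 = 1 teeth = 1/22 turn
  gear 3: T3=21, direction=negative, advance = 199 mod 21 = 10 teeth = 10/21 turn
Gear 2: 199 mod 22 = 1
Fraction = 1 / 22 = 1/22 (gcd(1,22)=1) = 1/22

Answer: 1/22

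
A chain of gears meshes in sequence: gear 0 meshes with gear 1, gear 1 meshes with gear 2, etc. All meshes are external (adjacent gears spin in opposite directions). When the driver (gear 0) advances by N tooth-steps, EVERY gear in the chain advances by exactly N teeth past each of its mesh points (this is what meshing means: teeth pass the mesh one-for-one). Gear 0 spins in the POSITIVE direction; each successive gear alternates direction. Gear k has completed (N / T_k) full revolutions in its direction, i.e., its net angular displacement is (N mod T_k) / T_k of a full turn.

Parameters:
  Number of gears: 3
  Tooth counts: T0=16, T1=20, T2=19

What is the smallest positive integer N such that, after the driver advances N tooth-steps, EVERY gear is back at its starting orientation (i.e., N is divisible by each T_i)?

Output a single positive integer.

Gear k returns to start when N is a multiple of T_k.
All gears at start simultaneously when N is a common multiple of [16, 20, 19]; the smallest such N is lcm(16, 20, 19).
Start: lcm = T0 = 16
Fold in T1=20: gcd(16, 20) = 4; lcm(16, 20) = 16 * 20 / 4 = 320 / 4 = 80
Fold in T2=19: gcd(80, 19) = 1; lcm(80, 19) = 80 * 19 / 1 = 1520 / 1 = 1520
Full cycle length = 1520

Answer: 1520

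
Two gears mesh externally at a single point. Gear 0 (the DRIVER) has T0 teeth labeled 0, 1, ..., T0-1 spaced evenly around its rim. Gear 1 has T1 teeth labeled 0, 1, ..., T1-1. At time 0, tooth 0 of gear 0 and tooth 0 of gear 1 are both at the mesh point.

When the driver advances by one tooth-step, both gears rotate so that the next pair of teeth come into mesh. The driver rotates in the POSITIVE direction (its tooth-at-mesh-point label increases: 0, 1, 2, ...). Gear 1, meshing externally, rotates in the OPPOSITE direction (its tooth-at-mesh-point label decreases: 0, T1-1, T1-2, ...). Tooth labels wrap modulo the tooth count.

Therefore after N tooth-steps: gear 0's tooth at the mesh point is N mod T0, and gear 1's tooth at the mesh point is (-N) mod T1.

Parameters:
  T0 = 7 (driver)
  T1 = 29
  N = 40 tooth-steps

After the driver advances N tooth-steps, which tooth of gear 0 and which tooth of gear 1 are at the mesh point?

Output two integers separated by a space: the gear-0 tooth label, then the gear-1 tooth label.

Answer: 5 18

Derivation:
Gear 0 (driver, T0=7): tooth at mesh = N mod T0
  40 = 5 * 7 + 5, so 40 mod 7 = 5
  gear 0 tooth = 5
Gear 1 (driven, T1=29): tooth at mesh = (-N) mod T1
  40 = 1 * 29 + 11, so 40 mod 29 = 11
  (-40) mod 29 = (-11) mod 29 = 29 - 11 = 18
Mesh after 40 steps: gear-0 tooth 5 meets gear-1 tooth 18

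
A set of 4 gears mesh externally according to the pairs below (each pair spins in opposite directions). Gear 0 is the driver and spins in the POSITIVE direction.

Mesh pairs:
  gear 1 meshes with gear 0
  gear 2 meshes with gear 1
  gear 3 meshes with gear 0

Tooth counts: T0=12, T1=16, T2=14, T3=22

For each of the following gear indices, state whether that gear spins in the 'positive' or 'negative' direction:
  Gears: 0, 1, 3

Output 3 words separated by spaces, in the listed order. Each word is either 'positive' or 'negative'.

Answer: positive negative negative

Derivation:
Gear 0 (driver): positive (depth 0)
  gear 1: meshes with gear 0 -> depth 1 -> negative (opposite of gear 0)
  gear 2: meshes with gear 1 -> depth 2 -> positive (opposite of gear 1)
  gear 3: meshes with gear 0 -> depth 1 -> negative (opposite of gear 0)
Queried indices 0, 1, 3 -> positive, negative, negative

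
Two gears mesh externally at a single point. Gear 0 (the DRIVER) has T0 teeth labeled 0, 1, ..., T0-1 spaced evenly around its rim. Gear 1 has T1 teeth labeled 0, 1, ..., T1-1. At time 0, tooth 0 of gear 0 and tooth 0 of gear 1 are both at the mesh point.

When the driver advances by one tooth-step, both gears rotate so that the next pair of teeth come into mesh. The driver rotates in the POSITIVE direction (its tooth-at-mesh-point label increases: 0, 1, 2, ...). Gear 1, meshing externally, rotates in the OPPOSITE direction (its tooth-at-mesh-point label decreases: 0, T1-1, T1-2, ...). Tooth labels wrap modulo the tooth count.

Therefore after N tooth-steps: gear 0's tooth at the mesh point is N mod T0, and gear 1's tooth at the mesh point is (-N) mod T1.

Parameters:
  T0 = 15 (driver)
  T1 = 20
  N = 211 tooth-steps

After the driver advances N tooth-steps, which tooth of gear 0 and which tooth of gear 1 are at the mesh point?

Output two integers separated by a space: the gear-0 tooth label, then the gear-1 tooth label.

Answer: 1 9

Derivation:
Gear 0 (driver, T0=15): tooth at mesh = N mod T0
  211 = 14 * 15 + 1, so 211 mod 15 = 1
  gear 0 tooth = 1
Gear 1 (driven, T1=20): tooth at mesh = (-N) mod T1
  211 = 10 * 20 + 11, so 211 mod 20 = 11
  (-211) mod 20 = (-11) mod 20 = 20 - 11 = 9
Mesh after 211 steps: gear-0 tooth 1 meets gear-1 tooth 9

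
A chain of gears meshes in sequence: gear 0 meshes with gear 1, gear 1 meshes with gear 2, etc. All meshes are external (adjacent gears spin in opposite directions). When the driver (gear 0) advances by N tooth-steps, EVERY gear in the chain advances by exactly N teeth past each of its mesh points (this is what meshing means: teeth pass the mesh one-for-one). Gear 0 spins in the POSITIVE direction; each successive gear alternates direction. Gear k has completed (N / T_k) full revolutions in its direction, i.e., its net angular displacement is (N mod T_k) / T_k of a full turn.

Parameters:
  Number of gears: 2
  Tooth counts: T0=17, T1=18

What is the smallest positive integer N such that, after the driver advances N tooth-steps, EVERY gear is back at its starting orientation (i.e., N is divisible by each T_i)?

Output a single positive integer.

Gear k returns to start when N is a multiple of T_k.
All gears at start simultaneously when N is a common multiple of [17, 18]; the smallest such N is lcm(17, 18).
Start: lcm = T0 = 17
Fold in T1=18: gcd(17, 18) = 1; lcm(17, 18) = 17 * 18 / 1 = 306 / 1 = 306
Full cycle length = 306

Answer: 306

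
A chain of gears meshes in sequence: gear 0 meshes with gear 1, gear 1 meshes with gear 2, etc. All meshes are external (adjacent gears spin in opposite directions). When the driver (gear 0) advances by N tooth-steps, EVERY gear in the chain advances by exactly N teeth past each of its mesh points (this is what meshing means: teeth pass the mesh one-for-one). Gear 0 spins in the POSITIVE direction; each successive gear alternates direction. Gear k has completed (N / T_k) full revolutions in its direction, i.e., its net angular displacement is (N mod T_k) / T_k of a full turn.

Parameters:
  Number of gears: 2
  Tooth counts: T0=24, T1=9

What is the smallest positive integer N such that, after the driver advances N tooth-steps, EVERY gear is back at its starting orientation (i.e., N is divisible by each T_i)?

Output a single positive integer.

Answer: 72

Derivation:
Gear k returns to start when N is a multiple of T_k.
All gears at start simultaneously when N is a common multiple of [24, 9]; the smallest such N is lcm(24, 9).
Start: lcm = T0 = 24
Fold in T1=9: gcd(24, 9) = 3; lcm(24, 9) = 24 * 9 / 3 = 216 / 3 = 72
Full cycle length = 72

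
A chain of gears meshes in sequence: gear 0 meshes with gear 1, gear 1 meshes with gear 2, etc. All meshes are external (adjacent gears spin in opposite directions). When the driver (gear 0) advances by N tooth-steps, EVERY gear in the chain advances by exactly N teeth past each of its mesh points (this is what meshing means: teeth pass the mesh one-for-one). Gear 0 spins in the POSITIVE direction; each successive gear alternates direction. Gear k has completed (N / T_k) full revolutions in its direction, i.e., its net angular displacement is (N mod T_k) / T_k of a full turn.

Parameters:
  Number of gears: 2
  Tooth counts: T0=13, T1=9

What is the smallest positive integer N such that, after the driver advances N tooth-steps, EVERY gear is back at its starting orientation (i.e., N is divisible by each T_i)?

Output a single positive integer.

Gear k returns to start when N is a multiple of T_k.
All gears at start simultaneously when N is a common multiple of [13, 9]; the smallest such N is lcm(13, 9).
Start: lcm = T0 = 13
Fold in T1=9: gcd(13, 9) = 1; lcm(13, 9) = 13 * 9 / 1 = 117 / 1 = 117
Full cycle length = 117

Answer: 117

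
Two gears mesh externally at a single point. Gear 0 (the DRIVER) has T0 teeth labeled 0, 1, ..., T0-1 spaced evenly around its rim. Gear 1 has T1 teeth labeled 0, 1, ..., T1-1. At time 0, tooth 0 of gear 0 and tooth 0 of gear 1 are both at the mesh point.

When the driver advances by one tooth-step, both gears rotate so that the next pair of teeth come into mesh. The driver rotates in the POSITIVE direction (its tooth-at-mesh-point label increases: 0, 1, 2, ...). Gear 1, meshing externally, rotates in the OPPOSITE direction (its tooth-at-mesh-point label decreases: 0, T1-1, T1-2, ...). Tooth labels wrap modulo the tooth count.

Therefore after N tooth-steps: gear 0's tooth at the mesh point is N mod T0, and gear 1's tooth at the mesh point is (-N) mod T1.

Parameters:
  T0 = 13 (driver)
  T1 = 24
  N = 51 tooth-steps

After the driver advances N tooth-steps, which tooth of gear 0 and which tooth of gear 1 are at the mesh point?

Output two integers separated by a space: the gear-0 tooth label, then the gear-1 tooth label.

Gear 0 (driver, T0=13): tooth at mesh = N mod T0
  51 = 3 * 13 + 12, so 51 mod 13 = 12
  gear 0 tooth = 12
Gear 1 (driven, T1=24): tooth at mesh = (-N) mod T1
  51 = 2 * 24 + 3, so 51 mod 24 = 3
  (-51) mod 24 = (-3) mod 24 = 24 - 3 = 21
Mesh after 51 steps: gear-0 tooth 12 meets gear-1 tooth 21

Answer: 12 21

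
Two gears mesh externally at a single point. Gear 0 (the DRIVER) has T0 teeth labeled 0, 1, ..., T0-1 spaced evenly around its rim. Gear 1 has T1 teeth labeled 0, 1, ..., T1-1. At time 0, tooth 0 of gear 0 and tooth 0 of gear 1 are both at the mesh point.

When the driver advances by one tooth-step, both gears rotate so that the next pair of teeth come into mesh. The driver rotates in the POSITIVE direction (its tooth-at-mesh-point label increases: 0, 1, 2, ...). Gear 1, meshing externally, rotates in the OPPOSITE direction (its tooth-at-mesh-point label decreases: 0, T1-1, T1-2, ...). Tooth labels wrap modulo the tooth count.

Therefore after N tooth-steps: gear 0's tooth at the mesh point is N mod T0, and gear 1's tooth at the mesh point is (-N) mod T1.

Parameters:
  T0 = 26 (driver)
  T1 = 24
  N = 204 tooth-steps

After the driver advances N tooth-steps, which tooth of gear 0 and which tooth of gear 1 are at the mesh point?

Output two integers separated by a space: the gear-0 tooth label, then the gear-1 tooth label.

Gear 0 (driver, T0=26): tooth at mesh = N mod T0
  204 = 7 * 26 + 22, so 204 mod 26 = 22
  gear 0 tooth = 22
Gear 1 (driven, T1=24): tooth at mesh = (-N) mod T1
  204 = 8 * 24 + 12, so 204 mod 24 = 12
  (-204) mod 24 = (-12) mod 24 = 24 - 12 = 12
Mesh after 204 steps: gear-0 tooth 22 meets gear-1 tooth 12

Answer: 22 12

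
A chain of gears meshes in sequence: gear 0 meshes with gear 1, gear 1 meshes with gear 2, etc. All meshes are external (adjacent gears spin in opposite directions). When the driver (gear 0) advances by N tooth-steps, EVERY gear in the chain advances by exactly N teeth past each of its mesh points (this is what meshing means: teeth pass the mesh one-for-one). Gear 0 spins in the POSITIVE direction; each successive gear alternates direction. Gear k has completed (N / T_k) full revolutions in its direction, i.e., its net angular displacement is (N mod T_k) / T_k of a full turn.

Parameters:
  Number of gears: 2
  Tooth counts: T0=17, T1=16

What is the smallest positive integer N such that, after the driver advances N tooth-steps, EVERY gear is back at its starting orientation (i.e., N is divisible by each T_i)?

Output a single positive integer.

Gear k returns to start when N is a multiple of T_k.
All gears at start simultaneously when N is a common multiple of [17, 16]; the smallest such N is lcm(17, 16).
Start: lcm = T0 = 17
Fold in T1=16: gcd(17, 16) = 1; lcm(17, 16) = 17 * 16 / 1 = 272 / 1 = 272
Full cycle length = 272

Answer: 272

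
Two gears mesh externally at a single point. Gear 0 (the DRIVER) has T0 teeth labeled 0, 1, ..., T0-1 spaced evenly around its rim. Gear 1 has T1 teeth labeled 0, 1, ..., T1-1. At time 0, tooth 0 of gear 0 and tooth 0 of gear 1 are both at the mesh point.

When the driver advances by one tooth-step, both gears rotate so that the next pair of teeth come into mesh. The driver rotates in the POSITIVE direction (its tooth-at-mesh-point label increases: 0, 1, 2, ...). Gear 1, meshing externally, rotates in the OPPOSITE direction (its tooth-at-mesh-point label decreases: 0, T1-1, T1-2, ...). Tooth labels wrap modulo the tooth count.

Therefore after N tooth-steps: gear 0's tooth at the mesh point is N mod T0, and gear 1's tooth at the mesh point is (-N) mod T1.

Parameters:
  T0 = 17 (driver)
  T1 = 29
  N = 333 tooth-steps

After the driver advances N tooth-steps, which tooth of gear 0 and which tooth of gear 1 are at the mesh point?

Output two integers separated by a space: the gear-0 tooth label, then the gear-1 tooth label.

Gear 0 (driver, T0=17): tooth at mesh = N mod T0
  333 = 19 * 17 + 10, so 333 mod 17 = 10
  gear 0 tooth = 10
Gear 1 (driven, T1=29): tooth at mesh = (-N) mod T1
  333 = 11 * 29 + 14, so 333 mod 29 = 14
  (-333) mod 29 = (-14) mod 29 = 29 - 14 = 15
Mesh after 333 steps: gear-0 tooth 10 meets gear-1 tooth 15

Answer: 10 15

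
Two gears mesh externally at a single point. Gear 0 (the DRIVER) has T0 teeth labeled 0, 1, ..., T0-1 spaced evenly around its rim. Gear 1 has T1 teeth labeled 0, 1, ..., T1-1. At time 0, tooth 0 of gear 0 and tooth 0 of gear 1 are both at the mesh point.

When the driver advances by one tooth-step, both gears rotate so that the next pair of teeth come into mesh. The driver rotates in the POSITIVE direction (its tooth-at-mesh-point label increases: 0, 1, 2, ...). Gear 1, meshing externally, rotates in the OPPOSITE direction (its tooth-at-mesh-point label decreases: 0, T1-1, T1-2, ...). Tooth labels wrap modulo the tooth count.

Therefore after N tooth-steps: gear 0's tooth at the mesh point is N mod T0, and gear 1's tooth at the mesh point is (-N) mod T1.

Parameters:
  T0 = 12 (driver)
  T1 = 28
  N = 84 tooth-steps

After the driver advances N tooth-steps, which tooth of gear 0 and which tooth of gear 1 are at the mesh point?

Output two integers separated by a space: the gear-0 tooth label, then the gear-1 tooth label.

Gear 0 (driver, T0=12): tooth at mesh = N mod T0
  84 = 7 * 12 + 0, so 84 mod 12 = 0
  gear 0 tooth = 0
Gear 1 (driven, T1=28): tooth at mesh = (-N) mod T1
  84 = 3 * 28 + 0, so 84 mod 28 = 0
  (-84) mod 28 = 0
Mesh after 84 steps: gear-0 tooth 0 meets gear-1 tooth 0

Answer: 0 0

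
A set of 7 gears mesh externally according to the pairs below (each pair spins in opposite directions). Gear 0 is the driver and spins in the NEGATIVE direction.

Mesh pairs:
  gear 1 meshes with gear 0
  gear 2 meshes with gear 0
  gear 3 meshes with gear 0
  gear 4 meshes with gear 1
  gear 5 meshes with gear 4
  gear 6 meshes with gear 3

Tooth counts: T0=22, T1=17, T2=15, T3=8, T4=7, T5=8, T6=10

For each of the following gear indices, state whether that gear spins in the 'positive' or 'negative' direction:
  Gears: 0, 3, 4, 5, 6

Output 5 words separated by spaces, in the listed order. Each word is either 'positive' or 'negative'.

Answer: negative positive negative positive negative

Derivation:
Gear 0 (driver): negative (depth 0)
  gear 1: meshes with gear 0 -> depth 1 -> positive (opposite of gear 0)
  gear 2: meshes with gear 0 -> depth 1 -> positive (opposite of gear 0)
  gear 3: meshes with gear 0 -> depth 1 -> positive (opposite of gear 0)
  gear 4: meshes with gear 1 -> depth 2 -> negative (opposite of gear 1)
  gear 5: meshes with gear 4 -> depth 3 -> positive (opposite of gear 4)
  gear 6: meshes with gear 3 -> depth 2 -> negative (opposite of gear 3)
Queried indices 0, 3, 4, 5, 6 -> negative, positive, negative, positive, negative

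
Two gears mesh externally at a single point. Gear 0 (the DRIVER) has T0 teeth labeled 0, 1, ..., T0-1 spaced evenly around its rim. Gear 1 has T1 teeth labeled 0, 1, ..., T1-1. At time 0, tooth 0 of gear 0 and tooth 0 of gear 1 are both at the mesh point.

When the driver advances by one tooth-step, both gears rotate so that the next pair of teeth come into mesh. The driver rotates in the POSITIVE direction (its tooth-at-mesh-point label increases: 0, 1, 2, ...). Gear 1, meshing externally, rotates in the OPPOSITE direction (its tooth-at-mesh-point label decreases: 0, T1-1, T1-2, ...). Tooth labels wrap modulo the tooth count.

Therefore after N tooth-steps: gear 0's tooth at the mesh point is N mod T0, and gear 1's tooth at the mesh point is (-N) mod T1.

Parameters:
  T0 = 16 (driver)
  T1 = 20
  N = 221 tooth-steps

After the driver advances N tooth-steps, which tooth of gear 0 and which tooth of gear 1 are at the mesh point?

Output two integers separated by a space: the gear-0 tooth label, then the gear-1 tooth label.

Gear 0 (driver, T0=16): tooth at mesh = N mod T0
  221 = 13 * 16 + 13, so 221 mod 16 = 13
  gear 0 tooth = 13
Gear 1 (driven, T1=20): tooth at mesh = (-N) mod T1
  221 = 11 * 20 + 1, so 221 mod 20 = 1
  (-221) mod 20 = (-1) mod 20 = 20 - 1 = 19
Mesh after 221 steps: gear-0 tooth 13 meets gear-1 tooth 19

Answer: 13 19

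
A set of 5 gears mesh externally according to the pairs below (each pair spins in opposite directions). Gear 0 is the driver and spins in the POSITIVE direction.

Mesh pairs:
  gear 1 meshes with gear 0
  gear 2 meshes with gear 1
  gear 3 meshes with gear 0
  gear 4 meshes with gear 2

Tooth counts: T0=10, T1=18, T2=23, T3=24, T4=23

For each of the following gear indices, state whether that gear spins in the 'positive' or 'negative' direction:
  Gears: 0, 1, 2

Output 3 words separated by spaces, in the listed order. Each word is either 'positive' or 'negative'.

Gear 0 (driver): positive (depth 0)
  gear 1: meshes with gear 0 -> depth 1 -> negative (opposite of gear 0)
  gear 2: meshes with gear 1 -> depth 2 -> positive (opposite of gear 1)
  gear 3: meshes with gear 0 -> depth 1 -> negative (opposite of gear 0)
  gear 4: meshes with gear 2 -> depth 3 -> negative (opposite of gear 2)
Queried indices 0, 1, 2 -> positive, negative, positive

Answer: positive negative positive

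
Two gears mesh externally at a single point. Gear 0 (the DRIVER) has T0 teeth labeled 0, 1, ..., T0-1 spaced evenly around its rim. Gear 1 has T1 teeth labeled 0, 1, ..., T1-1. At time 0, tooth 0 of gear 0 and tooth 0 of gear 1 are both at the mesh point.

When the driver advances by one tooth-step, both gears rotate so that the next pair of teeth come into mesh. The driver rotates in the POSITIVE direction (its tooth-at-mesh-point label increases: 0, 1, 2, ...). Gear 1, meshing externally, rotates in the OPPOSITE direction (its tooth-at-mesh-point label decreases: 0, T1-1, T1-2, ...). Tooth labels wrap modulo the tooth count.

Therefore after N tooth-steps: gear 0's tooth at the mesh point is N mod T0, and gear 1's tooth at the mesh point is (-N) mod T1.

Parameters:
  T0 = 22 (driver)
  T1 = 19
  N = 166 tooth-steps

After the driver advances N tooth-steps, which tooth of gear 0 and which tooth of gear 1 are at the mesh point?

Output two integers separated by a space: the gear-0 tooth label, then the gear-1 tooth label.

Gear 0 (driver, T0=22): tooth at mesh = N mod T0
  166 = 7 * 22 + 12, so 166 mod 22 = 12
  gear 0 tooth = 12
Gear 1 (driven, T1=19): tooth at mesh = (-N) mod T1
  166 = 8 * 19 + 14, so 166 mod 19 = 14
  (-166) mod 19 = (-14) mod 19 = 19 - 14 = 5
Mesh after 166 steps: gear-0 tooth 12 meets gear-1 tooth 5

Answer: 12 5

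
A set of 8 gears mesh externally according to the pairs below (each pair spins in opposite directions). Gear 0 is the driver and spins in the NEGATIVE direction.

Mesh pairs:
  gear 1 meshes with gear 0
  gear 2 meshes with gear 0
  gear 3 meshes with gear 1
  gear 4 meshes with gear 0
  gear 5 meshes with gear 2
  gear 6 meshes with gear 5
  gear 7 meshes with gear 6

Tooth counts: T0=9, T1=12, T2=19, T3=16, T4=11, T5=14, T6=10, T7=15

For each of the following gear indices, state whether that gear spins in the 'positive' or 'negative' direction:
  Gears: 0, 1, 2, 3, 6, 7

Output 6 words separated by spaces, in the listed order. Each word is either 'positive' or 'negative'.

Answer: negative positive positive negative positive negative

Derivation:
Gear 0 (driver): negative (depth 0)
  gear 1: meshes with gear 0 -> depth 1 -> positive (opposite of gear 0)
  gear 2: meshes with gear 0 -> depth 1 -> positive (opposite of gear 0)
  gear 3: meshes with gear 1 -> depth 2 -> negative (opposite of gear 1)
  gear 4: meshes with gear 0 -> depth 1 -> positive (opposite of gear 0)
  gear 5: meshes with gear 2 -> depth 2 -> negative (opposite of gear 2)
  gear 6: meshes with gear 5 -> depth 3 -> positive (opposite of gear 5)
  gear 7: meshes with gear 6 -> depth 4 -> negative (opposite of gear 6)
Queried indices 0, 1, 2, 3, 6, 7 -> negative, positive, positive, negative, positive, negative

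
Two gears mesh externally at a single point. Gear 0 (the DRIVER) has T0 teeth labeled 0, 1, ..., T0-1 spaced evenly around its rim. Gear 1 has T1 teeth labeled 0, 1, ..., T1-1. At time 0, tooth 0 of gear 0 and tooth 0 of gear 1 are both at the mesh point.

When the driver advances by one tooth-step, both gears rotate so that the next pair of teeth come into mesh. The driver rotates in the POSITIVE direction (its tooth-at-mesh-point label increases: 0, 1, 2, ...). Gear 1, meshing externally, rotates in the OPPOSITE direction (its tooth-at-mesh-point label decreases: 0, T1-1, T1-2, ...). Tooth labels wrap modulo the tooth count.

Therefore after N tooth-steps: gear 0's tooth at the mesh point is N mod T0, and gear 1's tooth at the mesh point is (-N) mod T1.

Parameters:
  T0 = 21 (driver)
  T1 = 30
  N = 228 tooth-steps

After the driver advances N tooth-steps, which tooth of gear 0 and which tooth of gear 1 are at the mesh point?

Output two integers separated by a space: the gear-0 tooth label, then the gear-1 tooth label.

Answer: 18 12

Derivation:
Gear 0 (driver, T0=21): tooth at mesh = N mod T0
  228 = 10 * 21 + 18, so 228 mod 21 = 18
  gear 0 tooth = 18
Gear 1 (driven, T1=30): tooth at mesh = (-N) mod T1
  228 = 7 * 30 + 18, so 228 mod 30 = 18
  (-228) mod 30 = (-18) mod 30 = 30 - 18 = 12
Mesh after 228 steps: gear-0 tooth 18 meets gear-1 tooth 12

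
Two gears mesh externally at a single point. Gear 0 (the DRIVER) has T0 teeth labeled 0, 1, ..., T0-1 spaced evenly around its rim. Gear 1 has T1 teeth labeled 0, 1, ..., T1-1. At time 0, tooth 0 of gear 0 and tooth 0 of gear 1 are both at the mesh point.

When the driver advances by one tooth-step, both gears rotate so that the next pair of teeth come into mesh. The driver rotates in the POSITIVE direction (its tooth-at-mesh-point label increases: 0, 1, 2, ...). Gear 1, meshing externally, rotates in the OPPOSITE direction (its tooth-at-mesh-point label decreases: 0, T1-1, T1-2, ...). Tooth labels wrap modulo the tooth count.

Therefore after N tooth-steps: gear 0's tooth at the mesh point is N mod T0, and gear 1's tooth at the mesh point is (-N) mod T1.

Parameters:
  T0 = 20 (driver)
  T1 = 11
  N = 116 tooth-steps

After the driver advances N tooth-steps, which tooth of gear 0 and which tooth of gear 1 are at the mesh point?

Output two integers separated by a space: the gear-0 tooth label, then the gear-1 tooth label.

Answer: 16 5

Derivation:
Gear 0 (driver, T0=20): tooth at mesh = N mod T0
  116 = 5 * 20 + 16, so 116 mod 20 = 16
  gear 0 tooth = 16
Gear 1 (driven, T1=11): tooth at mesh = (-N) mod T1
  116 = 10 * 11 + 6, so 116 mod 11 = 6
  (-116) mod 11 = (-6) mod 11 = 11 - 6 = 5
Mesh after 116 steps: gear-0 tooth 16 meets gear-1 tooth 5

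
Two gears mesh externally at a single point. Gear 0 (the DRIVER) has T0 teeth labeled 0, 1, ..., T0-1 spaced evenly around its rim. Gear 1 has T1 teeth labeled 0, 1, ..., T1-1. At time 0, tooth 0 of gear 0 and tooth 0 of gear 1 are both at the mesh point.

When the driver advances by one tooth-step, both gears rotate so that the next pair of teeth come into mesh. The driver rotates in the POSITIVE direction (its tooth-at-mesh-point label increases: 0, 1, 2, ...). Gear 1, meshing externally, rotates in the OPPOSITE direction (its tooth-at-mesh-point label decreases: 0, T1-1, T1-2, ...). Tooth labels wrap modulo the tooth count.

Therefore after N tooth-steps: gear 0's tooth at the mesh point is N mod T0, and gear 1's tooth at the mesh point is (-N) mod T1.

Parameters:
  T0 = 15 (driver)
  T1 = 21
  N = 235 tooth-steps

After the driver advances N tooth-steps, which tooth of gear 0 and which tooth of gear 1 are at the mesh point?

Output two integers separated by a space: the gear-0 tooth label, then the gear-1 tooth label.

Gear 0 (driver, T0=15): tooth at mesh = N mod T0
  235 = 15 * 15 + 10, so 235 mod 15 = 10
  gear 0 tooth = 10
Gear 1 (driven, T1=21): tooth at mesh = (-N) mod T1
  235 = 11 * 21 + 4, so 235 mod 21 = 4
  (-235) mod 21 = (-4) mod 21 = 21 - 4 = 17
Mesh after 235 steps: gear-0 tooth 10 meets gear-1 tooth 17

Answer: 10 17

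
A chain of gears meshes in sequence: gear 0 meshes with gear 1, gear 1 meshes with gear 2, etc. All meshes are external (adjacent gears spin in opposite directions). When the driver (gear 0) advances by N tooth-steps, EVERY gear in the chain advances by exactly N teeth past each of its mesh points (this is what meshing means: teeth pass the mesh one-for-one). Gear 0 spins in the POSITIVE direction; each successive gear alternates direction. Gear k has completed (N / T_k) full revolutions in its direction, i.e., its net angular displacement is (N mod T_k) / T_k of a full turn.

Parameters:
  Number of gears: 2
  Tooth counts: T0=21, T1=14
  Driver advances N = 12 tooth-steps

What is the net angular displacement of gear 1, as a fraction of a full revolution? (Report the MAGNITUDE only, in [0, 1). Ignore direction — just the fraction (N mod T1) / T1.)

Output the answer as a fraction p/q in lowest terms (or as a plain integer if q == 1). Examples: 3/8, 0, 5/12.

Answer: 6/7

Derivation:
Chain of 2 gears, tooth counts: [21, 14]
  gear 0: T0=21, direction=positive, advance = 12 mod 21 = 12 teeth = 12/21 turn
  gear 1: T1=14, direction=negative, advance = 12 mod 14 = 12 teeth = 12/14 turn
Gear 1: 12 mod 14 = 12
Fraction = 12 / 14 = 6/7 (gcd(12,14)=2) = 6/7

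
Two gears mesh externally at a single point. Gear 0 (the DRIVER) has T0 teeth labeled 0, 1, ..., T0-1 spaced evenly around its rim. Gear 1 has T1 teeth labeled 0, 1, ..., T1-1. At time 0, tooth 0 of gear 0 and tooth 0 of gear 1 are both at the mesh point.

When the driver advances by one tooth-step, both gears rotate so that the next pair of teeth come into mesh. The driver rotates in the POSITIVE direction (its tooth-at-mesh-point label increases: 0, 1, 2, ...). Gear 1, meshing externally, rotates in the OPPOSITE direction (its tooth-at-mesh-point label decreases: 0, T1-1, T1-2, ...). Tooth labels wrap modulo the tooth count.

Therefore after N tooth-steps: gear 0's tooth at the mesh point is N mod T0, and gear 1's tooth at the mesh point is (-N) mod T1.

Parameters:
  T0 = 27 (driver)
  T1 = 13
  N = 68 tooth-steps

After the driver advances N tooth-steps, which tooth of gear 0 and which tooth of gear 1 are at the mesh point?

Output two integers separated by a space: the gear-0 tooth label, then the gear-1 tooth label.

Gear 0 (driver, T0=27): tooth at mesh = N mod T0
  68 = 2 * 27 + 14, so 68 mod 27 = 14
  gear 0 tooth = 14
Gear 1 (driven, T1=13): tooth at mesh = (-N) mod T1
  68 = 5 * 13 + 3, so 68 mod 13 = 3
  (-68) mod 13 = (-3) mod 13 = 13 - 3 = 10
Mesh after 68 steps: gear-0 tooth 14 meets gear-1 tooth 10

Answer: 14 10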